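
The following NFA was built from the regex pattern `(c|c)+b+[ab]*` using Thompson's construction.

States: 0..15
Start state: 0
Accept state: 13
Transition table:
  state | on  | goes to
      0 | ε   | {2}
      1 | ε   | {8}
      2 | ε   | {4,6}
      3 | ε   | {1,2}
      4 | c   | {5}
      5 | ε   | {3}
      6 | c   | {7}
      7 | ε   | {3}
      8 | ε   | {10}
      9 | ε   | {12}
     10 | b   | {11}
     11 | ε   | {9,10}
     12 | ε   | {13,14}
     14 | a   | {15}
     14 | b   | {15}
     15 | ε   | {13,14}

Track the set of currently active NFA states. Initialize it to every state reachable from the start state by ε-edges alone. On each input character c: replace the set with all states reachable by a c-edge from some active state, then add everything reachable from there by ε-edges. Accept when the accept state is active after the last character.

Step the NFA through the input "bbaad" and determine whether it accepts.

initial (ε-close {0}): {0,2,4,6}
'b' @ 1: {}  — state set empty
rest 'baad' ignored (set empty)
end set {} — state 13 not in

Answer: REJECT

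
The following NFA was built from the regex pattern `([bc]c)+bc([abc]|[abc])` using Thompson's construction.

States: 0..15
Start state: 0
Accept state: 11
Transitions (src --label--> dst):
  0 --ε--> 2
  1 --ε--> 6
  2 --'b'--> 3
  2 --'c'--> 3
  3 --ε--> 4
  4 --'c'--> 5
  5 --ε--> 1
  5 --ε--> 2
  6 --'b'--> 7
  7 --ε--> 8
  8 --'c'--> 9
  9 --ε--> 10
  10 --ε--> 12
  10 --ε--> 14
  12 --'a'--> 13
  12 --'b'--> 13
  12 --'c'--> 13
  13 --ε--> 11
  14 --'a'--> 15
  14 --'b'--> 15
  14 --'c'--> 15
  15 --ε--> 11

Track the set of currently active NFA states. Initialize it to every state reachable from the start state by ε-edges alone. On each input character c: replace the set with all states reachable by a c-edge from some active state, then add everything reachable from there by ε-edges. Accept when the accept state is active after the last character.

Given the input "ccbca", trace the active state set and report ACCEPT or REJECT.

Answer: ACCEPT

Trace:
initial (ε-close {0}): {0,2}
'c' @ 1: {3,4}
'c' @ 2: {1,2,5,6}
'b' @ 3: {3,4,7,8}
'c' @ 4: {1,2,5,6,9,10,12,14}
'a' @ 5: {11,13,15}  [accepting]
after full input: {11,13,15}  (accept=11 in)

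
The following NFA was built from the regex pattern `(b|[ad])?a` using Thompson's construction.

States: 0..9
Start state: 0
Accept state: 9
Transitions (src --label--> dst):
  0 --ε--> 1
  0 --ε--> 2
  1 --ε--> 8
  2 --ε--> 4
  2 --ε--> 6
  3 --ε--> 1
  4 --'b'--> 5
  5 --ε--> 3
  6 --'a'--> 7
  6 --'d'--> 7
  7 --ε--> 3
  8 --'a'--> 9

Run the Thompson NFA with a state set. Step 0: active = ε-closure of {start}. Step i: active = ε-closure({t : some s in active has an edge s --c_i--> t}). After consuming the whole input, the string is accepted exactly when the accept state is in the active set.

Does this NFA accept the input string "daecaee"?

Answer: REJECT

Steps:
S₀ = ε-closure({0}) = {0,1,2,4,6,8}
'd' @ 1: {1,3,7,8}
'a' @ 2: {9}  (accept∈set)
'e' @ 3: {}  — dead — no transitions
rest 'caee' ignored (set empty)
final: {}; accept 9 not in set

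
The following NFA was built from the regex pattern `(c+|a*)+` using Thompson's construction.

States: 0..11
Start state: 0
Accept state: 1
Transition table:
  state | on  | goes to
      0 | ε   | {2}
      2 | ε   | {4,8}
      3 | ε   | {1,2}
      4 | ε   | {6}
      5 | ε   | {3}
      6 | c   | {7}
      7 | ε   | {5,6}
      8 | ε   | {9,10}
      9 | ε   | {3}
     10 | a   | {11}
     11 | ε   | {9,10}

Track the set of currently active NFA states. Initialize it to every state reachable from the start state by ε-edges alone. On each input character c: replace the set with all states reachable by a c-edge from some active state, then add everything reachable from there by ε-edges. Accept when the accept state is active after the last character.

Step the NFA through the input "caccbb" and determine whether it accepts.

S₀ = ε-closure({0}) = {0,1,2,3,4,6,8,9,10}
'c' @ 1: {1,2,3,4,5,6,7,8,9,10}  [accepting]
'a' @ 2: {1,2,3,4,6,8,9,10,11}  [accepting]
'c' @ 3: {1,2,3,4,5,6,7,8,9,10}  [accepting]
'c' @ 4: {1,2,3,4,5,6,7,8,9,10}  [accepting]
'b' @ 5: {}  — no active states
rest 'b' ignored (set empty)
end set {} — state 1 not in

Answer: REJECT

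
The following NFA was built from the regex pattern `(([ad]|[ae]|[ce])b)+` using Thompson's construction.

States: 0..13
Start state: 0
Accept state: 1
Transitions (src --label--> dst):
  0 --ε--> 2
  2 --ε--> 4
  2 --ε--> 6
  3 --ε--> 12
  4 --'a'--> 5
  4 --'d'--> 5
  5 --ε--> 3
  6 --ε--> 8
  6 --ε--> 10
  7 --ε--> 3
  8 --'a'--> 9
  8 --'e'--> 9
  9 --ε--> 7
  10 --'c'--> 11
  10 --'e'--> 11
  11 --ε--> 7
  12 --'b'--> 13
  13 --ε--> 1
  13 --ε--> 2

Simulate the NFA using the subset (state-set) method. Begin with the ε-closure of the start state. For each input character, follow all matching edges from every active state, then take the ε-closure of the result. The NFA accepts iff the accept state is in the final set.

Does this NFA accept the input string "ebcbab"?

S₀ = ε-closure({0}) = {0,2,4,6,8,10}
'e' @ 1: {3,7,9,11,12}
'b' @ 2: {1,2,4,6,8,10,13}  [accepting]
'c' @ 3: {3,7,11,12}
'b' @ 4: {1,2,4,6,8,10,13}  [accepting]
'a' @ 5: {3,5,7,9,12}
'b' @ 6: {1,2,4,6,8,10,13}  [accepting]
final: {1,2,4,6,8,10,13}; accept 1 in set

Answer: ACCEPT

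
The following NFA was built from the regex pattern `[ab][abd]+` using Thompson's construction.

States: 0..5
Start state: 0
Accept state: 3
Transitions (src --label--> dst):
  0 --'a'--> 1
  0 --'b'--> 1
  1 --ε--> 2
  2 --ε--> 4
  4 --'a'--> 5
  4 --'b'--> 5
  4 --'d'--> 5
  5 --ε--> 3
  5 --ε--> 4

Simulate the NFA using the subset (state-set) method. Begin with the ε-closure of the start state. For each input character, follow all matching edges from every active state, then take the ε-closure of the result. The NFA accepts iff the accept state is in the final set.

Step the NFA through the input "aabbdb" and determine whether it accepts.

Answer: ACCEPT

Steps:
initial (ε-close {0}): {0}
'a' @ 1: {1,2,4}
'a' @ 2: {3,4,5}  (accept∈set)
'b' @ 3: {3,4,5}  (accept∈set)
'b' @ 4: {3,4,5}  (accept∈set)
'd' @ 5: {3,4,5}  (accept∈set)
'b' @ 6: {3,4,5}  (accept∈set)
after full input: {3,4,5}  (accept=3 in)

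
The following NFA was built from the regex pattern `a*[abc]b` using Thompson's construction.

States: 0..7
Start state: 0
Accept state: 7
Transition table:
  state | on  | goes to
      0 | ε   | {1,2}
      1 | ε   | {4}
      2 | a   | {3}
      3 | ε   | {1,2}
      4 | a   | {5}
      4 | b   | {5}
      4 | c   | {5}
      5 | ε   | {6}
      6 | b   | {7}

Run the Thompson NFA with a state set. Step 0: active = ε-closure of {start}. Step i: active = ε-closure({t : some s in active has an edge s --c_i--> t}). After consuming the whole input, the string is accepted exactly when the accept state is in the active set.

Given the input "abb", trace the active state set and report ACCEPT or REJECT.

start: ε-closure({0}) = {0,1,2,4}
'a' @ 1: {1,2,3,4,5,6}
'b' @ 2: {5,6,7}  ✓accept
'b' @ 3: {7}  ✓accept
end set {7} — state 7 in

Answer: ACCEPT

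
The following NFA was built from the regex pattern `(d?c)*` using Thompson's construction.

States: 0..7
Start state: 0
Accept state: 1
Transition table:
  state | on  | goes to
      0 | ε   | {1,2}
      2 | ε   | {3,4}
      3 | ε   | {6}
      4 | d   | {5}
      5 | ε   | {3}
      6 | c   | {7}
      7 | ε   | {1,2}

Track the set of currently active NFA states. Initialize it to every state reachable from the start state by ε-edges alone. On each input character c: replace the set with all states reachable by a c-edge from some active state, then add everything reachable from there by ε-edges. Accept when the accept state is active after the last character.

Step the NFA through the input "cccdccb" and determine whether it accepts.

Answer: REJECT

Steps:
initial (ε-close {0}): {0,1,2,3,4,6}
'c' @ 1: {1,2,3,4,6,7}  (accept∈set)
'c' @ 2: {1,2,3,4,6,7}  (accept∈set)
'c' @ 3: {1,2,3,4,6,7}  (accept∈set)
'd' @ 4: {3,5,6}
'c' @ 5: {1,2,3,4,6,7}  (accept∈set)
'c' @ 6: {1,2,3,4,6,7}  (accept∈set)
'b' @ 7: {}  — dead — no transitions
final: {}; accept 1 not in set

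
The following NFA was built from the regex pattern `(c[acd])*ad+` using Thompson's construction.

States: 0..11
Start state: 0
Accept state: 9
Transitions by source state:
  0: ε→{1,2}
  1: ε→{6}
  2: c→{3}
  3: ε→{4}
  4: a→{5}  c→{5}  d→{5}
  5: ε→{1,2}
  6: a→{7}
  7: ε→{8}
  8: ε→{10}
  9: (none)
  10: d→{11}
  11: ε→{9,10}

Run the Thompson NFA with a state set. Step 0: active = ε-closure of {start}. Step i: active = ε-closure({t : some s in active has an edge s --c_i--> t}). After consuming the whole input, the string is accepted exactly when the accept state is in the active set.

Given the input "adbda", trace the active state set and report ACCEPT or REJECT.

initial (ε-close {0}): {0,1,2,6}
'a' @ 1: {7,8,10}
'd' @ 2: {9,10,11}  [accepting]
'b' @ 3: {}  — dead — no transitions
rest 'da' ignored (set empty)
end set {} — state 9 not in

Answer: REJECT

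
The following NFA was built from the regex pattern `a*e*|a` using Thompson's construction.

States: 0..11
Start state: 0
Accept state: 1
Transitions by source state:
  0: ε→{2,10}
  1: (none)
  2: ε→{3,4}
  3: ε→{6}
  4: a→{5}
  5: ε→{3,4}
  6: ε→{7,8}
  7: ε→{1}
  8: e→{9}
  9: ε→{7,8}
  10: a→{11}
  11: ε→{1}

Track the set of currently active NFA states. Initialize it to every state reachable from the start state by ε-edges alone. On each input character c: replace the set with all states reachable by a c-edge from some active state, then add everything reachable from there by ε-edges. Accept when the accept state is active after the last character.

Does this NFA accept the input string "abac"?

start: ε-closure({0}) = {0,1,2,3,4,6,7,8,10}
'a' @ 1: {1,3,4,5,6,7,8,11}  [accepting]
'b' @ 2: {}  — dead — no transitions
rest 'ac' ignored (set empty)
final: {}; accept 1 not in set

Answer: REJECT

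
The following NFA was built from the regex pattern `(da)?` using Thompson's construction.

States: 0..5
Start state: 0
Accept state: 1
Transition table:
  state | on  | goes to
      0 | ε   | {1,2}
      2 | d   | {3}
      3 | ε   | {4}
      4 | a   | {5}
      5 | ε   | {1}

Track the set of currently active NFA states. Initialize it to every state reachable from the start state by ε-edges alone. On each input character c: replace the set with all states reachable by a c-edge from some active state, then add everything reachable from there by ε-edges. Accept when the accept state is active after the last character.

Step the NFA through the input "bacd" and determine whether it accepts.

initial (ε-close {0}): {0,1,2}
'b' @ 1: {}  — dead — no transitions
rest 'acd' ignored (set empty)
after full input: {}  (accept=1 not in)

Answer: REJECT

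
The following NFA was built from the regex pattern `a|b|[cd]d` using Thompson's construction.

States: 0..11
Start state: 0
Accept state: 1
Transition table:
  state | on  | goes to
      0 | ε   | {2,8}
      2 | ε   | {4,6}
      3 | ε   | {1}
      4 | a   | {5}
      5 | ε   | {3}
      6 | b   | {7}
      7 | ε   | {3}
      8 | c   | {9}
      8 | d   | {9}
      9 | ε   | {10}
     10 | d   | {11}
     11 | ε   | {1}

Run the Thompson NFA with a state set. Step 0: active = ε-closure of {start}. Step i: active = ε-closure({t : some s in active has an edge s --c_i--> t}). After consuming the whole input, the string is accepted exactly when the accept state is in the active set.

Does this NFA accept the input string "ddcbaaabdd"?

start: ε-closure({0}) = {0,2,4,6,8}
'd' @ 1: {9,10}
'd' @ 2: {1,11}  (accept∈set)
'c' @ 3: {}  — state set empty
rest 'baaabdd' ignored (set empty)
final: {}; accept 1 not in set

Answer: REJECT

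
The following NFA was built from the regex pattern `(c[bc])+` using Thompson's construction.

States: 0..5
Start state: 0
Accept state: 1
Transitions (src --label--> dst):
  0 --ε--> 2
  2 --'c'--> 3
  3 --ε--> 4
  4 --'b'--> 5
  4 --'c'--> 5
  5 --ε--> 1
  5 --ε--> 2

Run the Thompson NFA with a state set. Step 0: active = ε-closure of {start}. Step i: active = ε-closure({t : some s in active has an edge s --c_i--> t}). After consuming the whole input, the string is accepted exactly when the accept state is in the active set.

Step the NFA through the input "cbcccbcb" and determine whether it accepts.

S₀ = ε-closure({0}) = {0,2}
'c' @ 1: {3,4}
'b' @ 2: {1,2,5}  (accept∈set)
'c' @ 3: {3,4}
'c' @ 4: {1,2,5}  (accept∈set)
'c' @ 5: {3,4}
'b' @ 6: {1,2,5}  (accept∈set)
'c' @ 7: {3,4}
'b' @ 8: {1,2,5}  (accept∈set)
after full input: {1,2,5}  (accept=1 in)

Answer: ACCEPT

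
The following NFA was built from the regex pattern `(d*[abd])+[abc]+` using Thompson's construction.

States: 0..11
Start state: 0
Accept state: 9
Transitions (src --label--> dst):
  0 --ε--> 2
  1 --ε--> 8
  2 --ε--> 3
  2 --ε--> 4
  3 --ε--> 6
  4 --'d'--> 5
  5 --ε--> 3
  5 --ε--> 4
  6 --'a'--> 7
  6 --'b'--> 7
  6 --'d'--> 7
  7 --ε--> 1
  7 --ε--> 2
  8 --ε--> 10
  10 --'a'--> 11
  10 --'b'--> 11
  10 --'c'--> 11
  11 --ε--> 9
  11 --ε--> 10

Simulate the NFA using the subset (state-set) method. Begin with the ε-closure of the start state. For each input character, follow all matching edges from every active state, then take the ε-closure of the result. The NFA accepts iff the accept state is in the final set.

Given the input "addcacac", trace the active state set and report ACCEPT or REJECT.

initial (ε-close {0}): {0,2,3,4,6}
'a' @ 1: {1,2,3,4,6,7,8,10}
'd' @ 2: {1,2,3,4,5,6,7,8,10}
'd' @ 3: {1,2,3,4,5,6,7,8,10}
'c' @ 4: {9,10,11}  [accepting]
'a' @ 5: {9,10,11}  [accepting]
'c' @ 6: {9,10,11}  [accepting]
'a' @ 7: {9,10,11}  [accepting]
'c' @ 8: {9,10,11}  [accepting]
after full input: {9,10,11}  (accept=9 in)

Answer: ACCEPT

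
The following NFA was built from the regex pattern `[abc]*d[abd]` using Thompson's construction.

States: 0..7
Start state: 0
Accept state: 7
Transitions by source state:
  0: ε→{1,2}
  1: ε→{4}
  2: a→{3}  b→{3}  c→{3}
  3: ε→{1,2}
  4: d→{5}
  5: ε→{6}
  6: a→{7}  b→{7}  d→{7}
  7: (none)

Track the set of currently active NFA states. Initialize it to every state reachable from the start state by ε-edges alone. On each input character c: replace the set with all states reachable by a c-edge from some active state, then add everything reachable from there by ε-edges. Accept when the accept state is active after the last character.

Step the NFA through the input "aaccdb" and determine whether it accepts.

Answer: ACCEPT

Trace:
initial (ε-close {0}): {0,1,2,4}
'a' @ 1: {1,2,3,4}
'a' @ 2: {1,2,3,4}
'c' @ 3: {1,2,3,4}
'c' @ 4: {1,2,3,4}
'd' @ 5: {5,6}
'b' @ 6: {7}  ✓accept
end set {7} — state 7 in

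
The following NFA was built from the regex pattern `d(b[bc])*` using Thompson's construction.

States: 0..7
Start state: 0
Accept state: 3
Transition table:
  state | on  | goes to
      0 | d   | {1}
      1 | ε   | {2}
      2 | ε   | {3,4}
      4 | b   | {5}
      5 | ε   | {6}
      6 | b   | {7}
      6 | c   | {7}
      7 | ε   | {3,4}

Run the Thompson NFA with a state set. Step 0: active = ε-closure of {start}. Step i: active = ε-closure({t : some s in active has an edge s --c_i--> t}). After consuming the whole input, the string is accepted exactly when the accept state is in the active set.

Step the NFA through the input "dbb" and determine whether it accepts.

Answer: ACCEPT

Derivation:
initial (ε-close {0}): {0}
'd' @ 1: {1,2,3,4}  (accept∈set)
'b' @ 2: {5,6}
'b' @ 3: {3,4,7}  (accept∈set)
end set {3,4,7} — state 3 in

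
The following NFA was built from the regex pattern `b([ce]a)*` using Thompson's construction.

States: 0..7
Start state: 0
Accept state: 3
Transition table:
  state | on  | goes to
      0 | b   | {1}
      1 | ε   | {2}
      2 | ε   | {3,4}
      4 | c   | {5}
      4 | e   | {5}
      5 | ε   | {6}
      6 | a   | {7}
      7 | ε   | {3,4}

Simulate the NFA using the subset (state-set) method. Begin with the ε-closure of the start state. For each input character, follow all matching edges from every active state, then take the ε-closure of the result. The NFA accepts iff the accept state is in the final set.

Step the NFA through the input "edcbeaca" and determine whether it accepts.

Answer: REJECT

Trace:
initial (ε-close {0}): {0}
'e' @ 1: {}  — dead — no transitions
rest 'dcbeaca' ignored (set empty)
final: {}; accept 3 not in set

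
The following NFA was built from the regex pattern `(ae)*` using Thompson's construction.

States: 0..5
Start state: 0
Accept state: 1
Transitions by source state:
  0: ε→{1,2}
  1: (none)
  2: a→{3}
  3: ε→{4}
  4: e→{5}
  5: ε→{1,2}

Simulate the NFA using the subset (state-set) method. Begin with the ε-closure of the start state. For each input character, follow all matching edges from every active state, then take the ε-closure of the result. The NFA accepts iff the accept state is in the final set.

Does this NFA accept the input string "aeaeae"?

S₀ = ε-closure({0}) = {0,1,2}
'a' @ 1: {3,4}
'e' @ 2: {1,2,5}  ✓accept
'a' @ 3: {3,4}
'e' @ 4: {1,2,5}  ✓accept
'a' @ 5: {3,4}
'e' @ 6: {1,2,5}  ✓accept
end set {1,2,5} — state 1 in

Answer: ACCEPT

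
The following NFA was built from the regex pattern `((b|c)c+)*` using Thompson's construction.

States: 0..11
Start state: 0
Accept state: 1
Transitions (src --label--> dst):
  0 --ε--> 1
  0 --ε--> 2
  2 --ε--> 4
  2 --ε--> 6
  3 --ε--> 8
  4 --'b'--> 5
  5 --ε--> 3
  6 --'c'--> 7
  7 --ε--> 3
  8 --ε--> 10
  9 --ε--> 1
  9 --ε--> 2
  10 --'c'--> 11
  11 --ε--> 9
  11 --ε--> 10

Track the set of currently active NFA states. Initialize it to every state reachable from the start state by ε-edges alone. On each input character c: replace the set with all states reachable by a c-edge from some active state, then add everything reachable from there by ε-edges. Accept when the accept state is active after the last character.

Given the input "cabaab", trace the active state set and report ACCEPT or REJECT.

Answer: REJECT

Trace:
S₀ = ε-closure({0}) = {0,1,2,4,6}
'c' @ 1: {3,7,8,10}
'a' @ 2: {}  — no active states
rest 'baab' ignored (set empty)
end set {} — state 1 not in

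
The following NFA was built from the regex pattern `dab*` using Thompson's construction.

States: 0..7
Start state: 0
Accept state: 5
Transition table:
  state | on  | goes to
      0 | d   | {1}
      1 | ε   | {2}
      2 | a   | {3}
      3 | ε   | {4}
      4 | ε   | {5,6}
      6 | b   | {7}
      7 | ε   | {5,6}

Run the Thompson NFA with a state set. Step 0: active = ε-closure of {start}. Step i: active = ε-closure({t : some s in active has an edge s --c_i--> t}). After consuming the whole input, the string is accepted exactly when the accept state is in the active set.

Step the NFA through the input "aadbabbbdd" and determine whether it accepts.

Answer: REJECT

Steps:
initial (ε-close {0}): {0}
'a' @ 1: {}  — no active states
rest 'adbabbbdd' ignored (set empty)
after full input: {}  (accept=5 not in)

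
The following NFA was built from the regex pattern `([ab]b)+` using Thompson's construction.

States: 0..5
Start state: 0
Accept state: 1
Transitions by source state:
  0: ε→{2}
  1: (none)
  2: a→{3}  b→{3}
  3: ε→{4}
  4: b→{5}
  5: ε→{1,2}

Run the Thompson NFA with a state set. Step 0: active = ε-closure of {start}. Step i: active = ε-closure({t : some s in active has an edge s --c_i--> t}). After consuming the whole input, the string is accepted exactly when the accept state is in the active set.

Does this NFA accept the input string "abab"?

initial (ε-close {0}): {0,2}
'a' @ 1: {3,4}
'b' @ 2: {1,2,5}  (accept∈set)
'a' @ 3: {3,4}
'b' @ 4: {1,2,5}  (accept∈set)
final: {1,2,5}; accept 1 in set

Answer: ACCEPT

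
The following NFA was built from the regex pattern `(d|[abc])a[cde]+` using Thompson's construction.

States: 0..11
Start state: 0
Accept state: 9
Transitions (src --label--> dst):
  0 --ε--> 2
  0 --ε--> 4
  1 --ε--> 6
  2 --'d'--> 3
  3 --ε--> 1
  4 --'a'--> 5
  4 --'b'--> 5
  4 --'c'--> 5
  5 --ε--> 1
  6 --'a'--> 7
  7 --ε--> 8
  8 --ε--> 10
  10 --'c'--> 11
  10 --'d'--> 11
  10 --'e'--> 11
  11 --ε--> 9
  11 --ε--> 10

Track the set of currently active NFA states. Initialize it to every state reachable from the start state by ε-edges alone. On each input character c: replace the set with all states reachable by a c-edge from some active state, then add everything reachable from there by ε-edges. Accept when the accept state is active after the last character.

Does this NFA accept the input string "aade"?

Answer: ACCEPT

Trace:
initial (ε-close {0}): {0,2,4}
'a' @ 1: {1,5,6}
'a' @ 2: {7,8,10}
'd' @ 3: {9,10,11}  (accept∈set)
'e' @ 4: {9,10,11}  (accept∈set)
final: {9,10,11}; accept 9 in set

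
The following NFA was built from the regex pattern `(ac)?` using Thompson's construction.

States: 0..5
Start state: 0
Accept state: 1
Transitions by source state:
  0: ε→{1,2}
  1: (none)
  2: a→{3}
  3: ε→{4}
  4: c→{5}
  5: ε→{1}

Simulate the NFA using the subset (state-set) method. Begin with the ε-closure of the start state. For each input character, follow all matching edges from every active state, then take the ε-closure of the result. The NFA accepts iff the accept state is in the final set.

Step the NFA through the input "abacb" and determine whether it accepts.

initial (ε-close {0}): {0,1,2}
'a' @ 1: {3,4}
'b' @ 2: {}  — state set empty
rest 'acb' ignored (set empty)
after full input: {}  (accept=1 not in)

Answer: REJECT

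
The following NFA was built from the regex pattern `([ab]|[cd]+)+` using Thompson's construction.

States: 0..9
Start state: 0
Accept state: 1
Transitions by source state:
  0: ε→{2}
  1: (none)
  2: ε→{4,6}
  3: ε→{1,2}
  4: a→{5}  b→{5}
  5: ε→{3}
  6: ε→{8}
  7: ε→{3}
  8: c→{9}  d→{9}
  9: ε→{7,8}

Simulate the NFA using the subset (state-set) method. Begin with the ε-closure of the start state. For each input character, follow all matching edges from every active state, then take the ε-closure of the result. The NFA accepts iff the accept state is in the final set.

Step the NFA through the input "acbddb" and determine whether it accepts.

initial (ε-close {0}): {0,2,4,6,8}
'a' @ 1: {1,2,3,4,5,6,8}  [accepting]
'c' @ 2: {1,2,3,4,6,7,8,9}  [accepting]
'b' @ 3: {1,2,3,4,5,6,8}  [accepting]
'd' @ 4: {1,2,3,4,6,7,8,9}  [accepting]
'd' @ 5: {1,2,3,4,6,7,8,9}  [accepting]
'b' @ 6: {1,2,3,4,5,6,8}  [accepting]
final: {1,2,3,4,5,6,8}; accept 1 in set

Answer: ACCEPT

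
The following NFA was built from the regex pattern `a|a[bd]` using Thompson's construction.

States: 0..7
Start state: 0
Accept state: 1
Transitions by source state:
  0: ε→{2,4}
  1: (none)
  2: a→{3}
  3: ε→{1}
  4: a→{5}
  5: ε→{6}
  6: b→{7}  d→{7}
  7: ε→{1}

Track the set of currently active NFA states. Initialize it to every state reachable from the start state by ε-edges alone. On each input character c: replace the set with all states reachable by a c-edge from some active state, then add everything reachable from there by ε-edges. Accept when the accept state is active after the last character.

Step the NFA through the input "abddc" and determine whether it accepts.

start: ε-closure({0}) = {0,2,4}
'a' @ 1: {1,3,5,6}  [accepting]
'b' @ 2: {1,7}  [accepting]
'd' @ 3: {}  — state set empty
rest 'dc' ignored (set empty)
after full input: {}  (accept=1 not in)

Answer: REJECT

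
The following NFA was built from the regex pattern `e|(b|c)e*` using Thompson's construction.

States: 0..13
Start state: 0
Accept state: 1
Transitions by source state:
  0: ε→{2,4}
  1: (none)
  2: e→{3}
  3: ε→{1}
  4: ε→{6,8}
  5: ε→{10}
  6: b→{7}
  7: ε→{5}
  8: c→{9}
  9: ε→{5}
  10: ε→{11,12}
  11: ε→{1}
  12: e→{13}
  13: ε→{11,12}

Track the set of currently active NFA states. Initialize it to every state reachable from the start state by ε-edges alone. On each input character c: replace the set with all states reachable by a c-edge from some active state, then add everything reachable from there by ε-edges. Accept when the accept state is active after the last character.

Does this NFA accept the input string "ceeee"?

Answer: ACCEPT

Derivation:
initial (ε-close {0}): {0,2,4,6,8}
'c' @ 1: {1,5,9,10,11,12}  [accepting]
'e' @ 2: {1,11,12,13}  [accepting]
'e' @ 3: {1,11,12,13}  [accepting]
'e' @ 4: {1,11,12,13}  [accepting]
'e' @ 5: {1,11,12,13}  [accepting]
end set {1,11,12,13} — state 1 in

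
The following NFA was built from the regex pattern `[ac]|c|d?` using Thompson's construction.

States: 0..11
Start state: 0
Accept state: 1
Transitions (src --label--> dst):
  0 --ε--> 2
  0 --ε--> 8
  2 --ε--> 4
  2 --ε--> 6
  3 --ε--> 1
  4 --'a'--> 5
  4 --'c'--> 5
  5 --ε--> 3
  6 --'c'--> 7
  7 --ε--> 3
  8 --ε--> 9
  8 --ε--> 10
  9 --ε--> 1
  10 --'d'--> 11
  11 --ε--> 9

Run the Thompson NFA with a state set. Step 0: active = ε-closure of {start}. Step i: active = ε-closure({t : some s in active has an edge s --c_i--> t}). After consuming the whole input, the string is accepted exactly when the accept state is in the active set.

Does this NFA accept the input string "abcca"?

start: ε-closure({0}) = {0,1,2,4,6,8,9,10}
'a' @ 1: {1,3,5}  (accept∈set)
'b' @ 2: {}  — no active states
rest 'cca' ignored (set empty)
after full input: {}  (accept=1 not in)

Answer: REJECT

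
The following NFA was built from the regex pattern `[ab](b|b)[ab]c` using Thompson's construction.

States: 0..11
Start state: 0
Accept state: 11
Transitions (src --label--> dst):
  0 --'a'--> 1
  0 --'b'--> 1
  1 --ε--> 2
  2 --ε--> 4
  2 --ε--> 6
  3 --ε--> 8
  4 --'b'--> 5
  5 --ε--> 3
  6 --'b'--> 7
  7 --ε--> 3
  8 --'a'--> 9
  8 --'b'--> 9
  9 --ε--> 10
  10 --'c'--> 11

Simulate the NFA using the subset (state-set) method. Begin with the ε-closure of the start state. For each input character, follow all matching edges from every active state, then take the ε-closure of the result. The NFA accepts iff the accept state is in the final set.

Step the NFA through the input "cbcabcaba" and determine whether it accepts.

initial (ε-close {0}): {0}
'c' @ 1: {}  — dead — no transitions
rest 'bcabcaba' ignored (set empty)
final: {}; accept 11 not in set

Answer: REJECT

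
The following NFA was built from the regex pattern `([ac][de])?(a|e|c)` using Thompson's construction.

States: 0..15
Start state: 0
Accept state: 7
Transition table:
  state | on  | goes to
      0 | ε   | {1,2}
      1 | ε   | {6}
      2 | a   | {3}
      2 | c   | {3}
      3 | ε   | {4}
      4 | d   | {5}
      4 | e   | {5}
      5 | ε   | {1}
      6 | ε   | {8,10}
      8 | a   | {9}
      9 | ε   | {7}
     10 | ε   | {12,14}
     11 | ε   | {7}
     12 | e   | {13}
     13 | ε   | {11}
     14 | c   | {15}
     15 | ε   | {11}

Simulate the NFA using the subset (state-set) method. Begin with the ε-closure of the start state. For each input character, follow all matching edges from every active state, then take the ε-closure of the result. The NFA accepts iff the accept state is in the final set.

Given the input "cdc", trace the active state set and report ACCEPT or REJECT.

Answer: ACCEPT

Steps:
S₀ = ε-closure({0}) = {0,1,2,6,8,10,12,14}
'c' @ 1: {3,4,7,11,15}  ✓accept
'd' @ 2: {1,5,6,8,10,12,14}
'c' @ 3: {7,11,15}  ✓accept
end set {7,11,15} — state 7 in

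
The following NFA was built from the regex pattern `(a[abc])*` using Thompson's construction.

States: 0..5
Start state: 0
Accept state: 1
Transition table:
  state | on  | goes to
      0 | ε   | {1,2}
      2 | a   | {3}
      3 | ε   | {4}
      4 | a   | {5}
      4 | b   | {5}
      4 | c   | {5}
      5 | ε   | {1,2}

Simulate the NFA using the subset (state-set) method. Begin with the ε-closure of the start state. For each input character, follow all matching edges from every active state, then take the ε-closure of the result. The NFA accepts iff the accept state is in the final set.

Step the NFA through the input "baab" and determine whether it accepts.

start: ε-closure({0}) = {0,1,2}
'b' @ 1: {}  — no active states
rest 'aab' ignored (set empty)
final: {}; accept 1 not in set

Answer: REJECT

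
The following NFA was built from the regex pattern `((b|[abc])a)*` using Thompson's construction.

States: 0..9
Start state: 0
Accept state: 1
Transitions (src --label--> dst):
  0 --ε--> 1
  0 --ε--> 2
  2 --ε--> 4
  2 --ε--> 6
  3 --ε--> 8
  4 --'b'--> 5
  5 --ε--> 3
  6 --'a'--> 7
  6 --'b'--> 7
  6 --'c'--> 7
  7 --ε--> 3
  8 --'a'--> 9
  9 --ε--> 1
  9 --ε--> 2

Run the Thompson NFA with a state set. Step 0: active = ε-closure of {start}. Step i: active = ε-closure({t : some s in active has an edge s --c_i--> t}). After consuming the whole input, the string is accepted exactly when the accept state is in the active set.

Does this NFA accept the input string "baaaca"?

Answer: ACCEPT

Derivation:
start: ε-closure({0}) = {0,1,2,4,6}
'b' @ 1: {3,5,7,8}
'a' @ 2: {1,2,4,6,9}  ✓accept
'a' @ 3: {3,7,8}
'a' @ 4: {1,2,4,6,9}  ✓accept
'c' @ 5: {3,7,8}
'a' @ 6: {1,2,4,6,9}  ✓accept
final: {1,2,4,6,9}; accept 1 in set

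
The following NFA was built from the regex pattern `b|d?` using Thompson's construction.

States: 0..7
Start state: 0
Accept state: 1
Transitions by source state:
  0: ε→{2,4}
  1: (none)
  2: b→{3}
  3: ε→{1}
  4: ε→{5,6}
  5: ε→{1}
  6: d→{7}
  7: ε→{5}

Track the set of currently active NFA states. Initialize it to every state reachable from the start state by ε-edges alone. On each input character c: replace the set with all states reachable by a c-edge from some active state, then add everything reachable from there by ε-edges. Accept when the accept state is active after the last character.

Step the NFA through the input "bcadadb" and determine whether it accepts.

Answer: REJECT

Steps:
start: ε-closure({0}) = {0,1,2,4,5,6}
'b' @ 1: {1,3}  [accepting]
'c' @ 2: {}  — state set empty
rest 'adadb' ignored (set empty)
final: {}; accept 1 not in set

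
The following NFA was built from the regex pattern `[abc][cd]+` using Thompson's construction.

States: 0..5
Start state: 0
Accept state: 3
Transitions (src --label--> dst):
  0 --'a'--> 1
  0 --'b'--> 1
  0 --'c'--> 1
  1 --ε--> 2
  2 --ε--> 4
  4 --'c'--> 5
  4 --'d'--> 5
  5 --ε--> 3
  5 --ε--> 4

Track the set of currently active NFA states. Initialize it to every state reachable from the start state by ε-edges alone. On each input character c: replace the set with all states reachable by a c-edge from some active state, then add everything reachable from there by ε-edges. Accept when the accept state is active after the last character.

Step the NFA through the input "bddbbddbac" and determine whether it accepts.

S₀ = ε-closure({0}) = {0}
'b' @ 1: {1,2,4}
'd' @ 2: {3,4,5}  ✓accept
'd' @ 3: {3,4,5}  ✓accept
'b' @ 4: {}  — dead — no transitions
rest 'bddbac' ignored (set empty)
final: {}; accept 3 not in set

Answer: REJECT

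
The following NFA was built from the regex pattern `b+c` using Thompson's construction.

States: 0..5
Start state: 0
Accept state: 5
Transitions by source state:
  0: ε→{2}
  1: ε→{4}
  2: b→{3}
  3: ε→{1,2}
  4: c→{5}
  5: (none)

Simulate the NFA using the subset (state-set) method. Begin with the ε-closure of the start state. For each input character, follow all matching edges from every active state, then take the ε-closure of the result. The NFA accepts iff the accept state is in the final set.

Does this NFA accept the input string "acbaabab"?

S₀ = ε-closure({0}) = {0,2}
'a' @ 1: {}  — dead — no transitions
rest 'cbaabab' ignored (set empty)
final: {}; accept 5 not in set

Answer: REJECT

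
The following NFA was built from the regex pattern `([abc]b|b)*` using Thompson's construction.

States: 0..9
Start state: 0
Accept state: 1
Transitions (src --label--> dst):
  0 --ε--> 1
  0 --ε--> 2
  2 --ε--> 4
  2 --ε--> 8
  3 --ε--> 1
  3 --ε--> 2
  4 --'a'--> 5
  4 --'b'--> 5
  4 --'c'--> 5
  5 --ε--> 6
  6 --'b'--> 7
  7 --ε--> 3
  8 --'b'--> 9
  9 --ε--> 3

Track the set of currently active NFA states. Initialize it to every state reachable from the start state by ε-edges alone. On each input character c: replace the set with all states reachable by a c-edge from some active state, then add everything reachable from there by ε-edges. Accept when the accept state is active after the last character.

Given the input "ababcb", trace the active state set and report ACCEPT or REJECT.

Answer: ACCEPT

Steps:
start: ε-closure({0}) = {0,1,2,4,8}
'a' @ 1: {5,6}
'b' @ 2: {1,2,3,4,7,8}  [accepting]
'a' @ 3: {5,6}
'b' @ 4: {1,2,3,4,7,8}  [accepting]
'c' @ 5: {5,6}
'b' @ 6: {1,2,3,4,7,8}  [accepting]
final: {1,2,3,4,7,8}; accept 1 in set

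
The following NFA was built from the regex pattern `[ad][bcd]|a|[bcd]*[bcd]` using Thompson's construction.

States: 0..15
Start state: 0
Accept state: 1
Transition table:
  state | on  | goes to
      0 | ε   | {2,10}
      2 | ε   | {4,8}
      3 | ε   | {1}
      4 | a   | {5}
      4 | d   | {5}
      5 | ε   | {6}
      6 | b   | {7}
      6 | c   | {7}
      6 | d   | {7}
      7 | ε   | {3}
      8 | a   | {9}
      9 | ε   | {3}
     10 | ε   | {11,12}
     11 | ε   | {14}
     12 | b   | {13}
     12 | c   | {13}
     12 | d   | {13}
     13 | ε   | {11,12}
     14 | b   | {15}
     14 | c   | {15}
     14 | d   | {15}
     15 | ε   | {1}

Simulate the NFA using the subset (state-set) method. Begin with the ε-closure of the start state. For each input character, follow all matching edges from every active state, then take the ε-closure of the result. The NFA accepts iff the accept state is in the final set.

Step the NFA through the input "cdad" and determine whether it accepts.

initial (ε-close {0}): {0,2,4,8,10,11,12,14}
'c' @ 1: {1,11,12,13,14,15}  (accept∈set)
'd' @ 2: {1,11,12,13,14,15}  (accept∈set)
'a' @ 3: {}  — dead — no transitions
rest 'd' ignored (set empty)
end set {} — state 1 not in

Answer: REJECT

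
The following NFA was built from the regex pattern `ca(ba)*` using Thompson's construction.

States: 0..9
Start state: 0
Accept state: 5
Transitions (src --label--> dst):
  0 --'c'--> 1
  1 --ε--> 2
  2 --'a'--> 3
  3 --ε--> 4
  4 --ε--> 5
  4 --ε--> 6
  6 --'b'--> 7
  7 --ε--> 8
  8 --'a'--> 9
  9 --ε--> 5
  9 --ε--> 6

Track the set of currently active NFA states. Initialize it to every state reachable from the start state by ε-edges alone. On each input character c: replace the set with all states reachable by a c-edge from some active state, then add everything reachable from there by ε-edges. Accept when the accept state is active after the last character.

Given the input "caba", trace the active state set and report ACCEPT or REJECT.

start: ε-closure({0}) = {0}
'c' @ 1: {1,2}
'a' @ 2: {3,4,5,6}  ✓accept
'b' @ 3: {7,8}
'a' @ 4: {5,6,9}  ✓accept
after full input: {5,6,9}  (accept=5 in)

Answer: ACCEPT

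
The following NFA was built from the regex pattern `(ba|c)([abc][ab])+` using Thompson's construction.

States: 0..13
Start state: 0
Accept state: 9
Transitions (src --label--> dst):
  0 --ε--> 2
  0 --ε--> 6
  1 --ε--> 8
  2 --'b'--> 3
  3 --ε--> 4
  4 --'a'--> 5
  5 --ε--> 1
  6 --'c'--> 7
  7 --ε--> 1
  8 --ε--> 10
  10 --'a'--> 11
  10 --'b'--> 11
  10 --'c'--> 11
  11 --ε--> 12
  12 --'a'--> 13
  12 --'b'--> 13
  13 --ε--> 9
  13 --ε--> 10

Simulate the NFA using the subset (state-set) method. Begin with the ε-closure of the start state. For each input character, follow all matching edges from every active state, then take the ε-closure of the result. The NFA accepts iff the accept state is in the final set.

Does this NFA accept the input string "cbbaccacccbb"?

start: ε-closure({0}) = {0,2,6}
'c' @ 1: {1,7,8,10}
'b' @ 2: {11,12}
'b' @ 3: {9,10,13}  ✓accept
'a' @ 4: {11,12}
'c' @ 5: {}  — no active states
rest 'cacccbb' ignored (set empty)
final: {}; accept 9 not in set

Answer: REJECT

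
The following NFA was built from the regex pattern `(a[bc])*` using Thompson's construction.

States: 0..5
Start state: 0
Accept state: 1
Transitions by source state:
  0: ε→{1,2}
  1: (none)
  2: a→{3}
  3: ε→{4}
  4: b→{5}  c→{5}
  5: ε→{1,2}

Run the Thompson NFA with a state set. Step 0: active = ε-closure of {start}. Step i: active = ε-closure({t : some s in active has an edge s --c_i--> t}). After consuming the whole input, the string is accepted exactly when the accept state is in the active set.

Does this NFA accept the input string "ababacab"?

S₀ = ε-closure({0}) = {0,1,2}
'a' @ 1: {3,4}
'b' @ 2: {1,2,5}  [accepting]
'a' @ 3: {3,4}
'b' @ 4: {1,2,5}  [accepting]
'a' @ 5: {3,4}
'c' @ 6: {1,2,5}  [accepting]
'a' @ 7: {3,4}
'b' @ 8: {1,2,5}  [accepting]
end set {1,2,5} — state 1 in

Answer: ACCEPT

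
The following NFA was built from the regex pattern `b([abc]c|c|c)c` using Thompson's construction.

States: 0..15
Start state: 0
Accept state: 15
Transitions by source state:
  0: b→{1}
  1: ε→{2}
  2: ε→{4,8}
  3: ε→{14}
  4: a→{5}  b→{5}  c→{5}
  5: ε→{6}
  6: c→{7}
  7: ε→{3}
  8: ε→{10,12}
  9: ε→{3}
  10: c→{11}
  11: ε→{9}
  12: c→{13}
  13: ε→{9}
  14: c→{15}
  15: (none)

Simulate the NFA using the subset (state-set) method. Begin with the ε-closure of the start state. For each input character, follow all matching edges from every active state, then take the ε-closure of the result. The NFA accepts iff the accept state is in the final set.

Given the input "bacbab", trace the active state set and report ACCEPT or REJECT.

Answer: REJECT

Steps:
start: ε-closure({0}) = {0}
'b' @ 1: {1,2,4,8,10,12}
'a' @ 2: {5,6}
'c' @ 3: {3,7,14}
'b' @ 4: {}  — dead — no transitions
rest 'ab' ignored (set empty)
final: {}; accept 15 not in set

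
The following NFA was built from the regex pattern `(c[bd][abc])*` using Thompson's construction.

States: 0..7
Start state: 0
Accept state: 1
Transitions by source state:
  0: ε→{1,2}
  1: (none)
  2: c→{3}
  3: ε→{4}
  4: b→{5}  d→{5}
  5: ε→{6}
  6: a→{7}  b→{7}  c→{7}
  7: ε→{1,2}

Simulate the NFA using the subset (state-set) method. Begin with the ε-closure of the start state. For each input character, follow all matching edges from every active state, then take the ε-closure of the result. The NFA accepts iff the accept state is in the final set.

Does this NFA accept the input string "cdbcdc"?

start: ε-closure({0}) = {0,1,2}
'c' @ 1: {3,4}
'd' @ 2: {5,6}
'b' @ 3: {1,2,7}  (accept∈set)
'c' @ 4: {3,4}
'd' @ 5: {5,6}
'c' @ 6: {1,2,7}  (accept∈set)
after full input: {1,2,7}  (accept=1 in)

Answer: ACCEPT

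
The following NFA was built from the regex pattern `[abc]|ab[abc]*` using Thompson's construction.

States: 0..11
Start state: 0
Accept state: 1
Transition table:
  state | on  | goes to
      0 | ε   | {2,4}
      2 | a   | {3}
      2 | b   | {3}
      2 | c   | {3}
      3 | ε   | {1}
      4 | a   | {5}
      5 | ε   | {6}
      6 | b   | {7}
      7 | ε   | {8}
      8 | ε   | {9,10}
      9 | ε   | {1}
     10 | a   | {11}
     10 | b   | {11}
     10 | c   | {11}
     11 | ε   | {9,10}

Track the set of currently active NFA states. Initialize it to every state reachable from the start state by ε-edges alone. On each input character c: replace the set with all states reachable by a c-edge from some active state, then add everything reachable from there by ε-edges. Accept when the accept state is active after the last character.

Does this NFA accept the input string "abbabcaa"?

Answer: ACCEPT

Derivation:
initial (ε-close {0}): {0,2,4}
'a' @ 1: {1,3,5,6}  (accept∈set)
'b' @ 2: {1,7,8,9,10}  (accept∈set)
'b' @ 3: {1,9,10,11}  (accept∈set)
'a' @ 4: {1,9,10,11}  (accept∈set)
'b' @ 5: {1,9,10,11}  (accept∈set)
'c' @ 6: {1,9,10,11}  (accept∈set)
'a' @ 7: {1,9,10,11}  (accept∈set)
'a' @ 8: {1,9,10,11}  (accept∈set)
after full input: {1,9,10,11}  (accept=1 in)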